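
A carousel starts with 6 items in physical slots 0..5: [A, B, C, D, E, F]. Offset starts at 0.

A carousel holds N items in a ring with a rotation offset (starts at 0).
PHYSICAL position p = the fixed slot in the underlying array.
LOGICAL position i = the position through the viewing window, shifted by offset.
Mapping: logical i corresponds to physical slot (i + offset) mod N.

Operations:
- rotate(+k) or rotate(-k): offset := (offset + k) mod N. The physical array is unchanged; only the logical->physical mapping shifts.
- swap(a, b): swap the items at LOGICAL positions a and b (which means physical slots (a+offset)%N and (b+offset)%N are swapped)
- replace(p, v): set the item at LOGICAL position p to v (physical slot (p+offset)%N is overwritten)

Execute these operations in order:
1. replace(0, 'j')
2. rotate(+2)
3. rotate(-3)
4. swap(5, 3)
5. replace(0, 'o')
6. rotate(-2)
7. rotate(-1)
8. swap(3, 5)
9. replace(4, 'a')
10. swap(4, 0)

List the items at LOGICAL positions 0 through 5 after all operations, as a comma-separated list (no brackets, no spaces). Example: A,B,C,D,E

After op 1 (replace(0, 'j')): offset=0, physical=[j,B,C,D,E,F], logical=[j,B,C,D,E,F]
After op 2 (rotate(+2)): offset=2, physical=[j,B,C,D,E,F], logical=[C,D,E,F,j,B]
After op 3 (rotate(-3)): offset=5, physical=[j,B,C,D,E,F], logical=[F,j,B,C,D,E]
After op 4 (swap(5, 3)): offset=5, physical=[j,B,E,D,C,F], logical=[F,j,B,E,D,C]
After op 5 (replace(0, 'o')): offset=5, physical=[j,B,E,D,C,o], logical=[o,j,B,E,D,C]
After op 6 (rotate(-2)): offset=3, physical=[j,B,E,D,C,o], logical=[D,C,o,j,B,E]
After op 7 (rotate(-1)): offset=2, physical=[j,B,E,D,C,o], logical=[E,D,C,o,j,B]
After op 8 (swap(3, 5)): offset=2, physical=[j,o,E,D,C,B], logical=[E,D,C,B,j,o]
After op 9 (replace(4, 'a')): offset=2, physical=[a,o,E,D,C,B], logical=[E,D,C,B,a,o]
After op 10 (swap(4, 0)): offset=2, physical=[E,o,a,D,C,B], logical=[a,D,C,B,E,o]

Answer: a,D,C,B,E,o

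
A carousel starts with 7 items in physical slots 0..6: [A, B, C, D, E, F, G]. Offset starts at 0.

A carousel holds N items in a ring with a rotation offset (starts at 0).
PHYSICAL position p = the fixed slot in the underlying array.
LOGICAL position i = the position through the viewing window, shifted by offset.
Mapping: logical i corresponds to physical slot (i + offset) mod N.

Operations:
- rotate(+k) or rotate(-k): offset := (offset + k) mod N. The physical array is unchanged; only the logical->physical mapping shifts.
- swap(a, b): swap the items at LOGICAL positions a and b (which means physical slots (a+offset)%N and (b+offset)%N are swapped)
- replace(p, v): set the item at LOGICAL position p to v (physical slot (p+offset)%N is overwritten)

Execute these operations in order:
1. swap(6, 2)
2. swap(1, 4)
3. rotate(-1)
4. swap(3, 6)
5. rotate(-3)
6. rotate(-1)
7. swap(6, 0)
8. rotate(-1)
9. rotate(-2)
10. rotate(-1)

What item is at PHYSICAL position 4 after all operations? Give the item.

Answer: B

Derivation:
After op 1 (swap(6, 2)): offset=0, physical=[A,B,G,D,E,F,C], logical=[A,B,G,D,E,F,C]
After op 2 (swap(1, 4)): offset=0, physical=[A,E,G,D,B,F,C], logical=[A,E,G,D,B,F,C]
After op 3 (rotate(-1)): offset=6, physical=[A,E,G,D,B,F,C], logical=[C,A,E,G,D,B,F]
After op 4 (swap(3, 6)): offset=6, physical=[A,E,F,D,B,G,C], logical=[C,A,E,F,D,B,G]
After op 5 (rotate(-3)): offset=3, physical=[A,E,F,D,B,G,C], logical=[D,B,G,C,A,E,F]
After op 6 (rotate(-1)): offset=2, physical=[A,E,F,D,B,G,C], logical=[F,D,B,G,C,A,E]
After op 7 (swap(6, 0)): offset=2, physical=[A,F,E,D,B,G,C], logical=[E,D,B,G,C,A,F]
After op 8 (rotate(-1)): offset=1, physical=[A,F,E,D,B,G,C], logical=[F,E,D,B,G,C,A]
After op 9 (rotate(-2)): offset=6, physical=[A,F,E,D,B,G,C], logical=[C,A,F,E,D,B,G]
After op 10 (rotate(-1)): offset=5, physical=[A,F,E,D,B,G,C], logical=[G,C,A,F,E,D,B]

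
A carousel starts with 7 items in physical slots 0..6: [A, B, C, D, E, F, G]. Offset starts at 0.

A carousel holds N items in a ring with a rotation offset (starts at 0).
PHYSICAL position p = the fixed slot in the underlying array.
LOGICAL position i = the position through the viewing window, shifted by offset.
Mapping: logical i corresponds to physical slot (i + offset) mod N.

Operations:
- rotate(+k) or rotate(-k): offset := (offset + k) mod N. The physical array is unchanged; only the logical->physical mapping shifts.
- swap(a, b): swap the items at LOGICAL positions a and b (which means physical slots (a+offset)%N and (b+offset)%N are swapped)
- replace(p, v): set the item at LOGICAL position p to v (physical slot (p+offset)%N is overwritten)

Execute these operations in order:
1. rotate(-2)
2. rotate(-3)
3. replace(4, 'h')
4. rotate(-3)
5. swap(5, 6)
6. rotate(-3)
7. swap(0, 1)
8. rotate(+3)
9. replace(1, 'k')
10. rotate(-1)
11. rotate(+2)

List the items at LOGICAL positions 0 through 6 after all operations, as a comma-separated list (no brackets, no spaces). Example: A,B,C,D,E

After op 1 (rotate(-2)): offset=5, physical=[A,B,C,D,E,F,G], logical=[F,G,A,B,C,D,E]
After op 2 (rotate(-3)): offset=2, physical=[A,B,C,D,E,F,G], logical=[C,D,E,F,G,A,B]
After op 3 (replace(4, 'h')): offset=2, physical=[A,B,C,D,E,F,h], logical=[C,D,E,F,h,A,B]
After op 4 (rotate(-3)): offset=6, physical=[A,B,C,D,E,F,h], logical=[h,A,B,C,D,E,F]
After op 5 (swap(5, 6)): offset=6, physical=[A,B,C,D,F,E,h], logical=[h,A,B,C,D,F,E]
After op 6 (rotate(-3)): offset=3, physical=[A,B,C,D,F,E,h], logical=[D,F,E,h,A,B,C]
After op 7 (swap(0, 1)): offset=3, physical=[A,B,C,F,D,E,h], logical=[F,D,E,h,A,B,C]
After op 8 (rotate(+3)): offset=6, physical=[A,B,C,F,D,E,h], logical=[h,A,B,C,F,D,E]
After op 9 (replace(1, 'k')): offset=6, physical=[k,B,C,F,D,E,h], logical=[h,k,B,C,F,D,E]
After op 10 (rotate(-1)): offset=5, physical=[k,B,C,F,D,E,h], logical=[E,h,k,B,C,F,D]
After op 11 (rotate(+2)): offset=0, physical=[k,B,C,F,D,E,h], logical=[k,B,C,F,D,E,h]

Answer: k,B,C,F,D,E,h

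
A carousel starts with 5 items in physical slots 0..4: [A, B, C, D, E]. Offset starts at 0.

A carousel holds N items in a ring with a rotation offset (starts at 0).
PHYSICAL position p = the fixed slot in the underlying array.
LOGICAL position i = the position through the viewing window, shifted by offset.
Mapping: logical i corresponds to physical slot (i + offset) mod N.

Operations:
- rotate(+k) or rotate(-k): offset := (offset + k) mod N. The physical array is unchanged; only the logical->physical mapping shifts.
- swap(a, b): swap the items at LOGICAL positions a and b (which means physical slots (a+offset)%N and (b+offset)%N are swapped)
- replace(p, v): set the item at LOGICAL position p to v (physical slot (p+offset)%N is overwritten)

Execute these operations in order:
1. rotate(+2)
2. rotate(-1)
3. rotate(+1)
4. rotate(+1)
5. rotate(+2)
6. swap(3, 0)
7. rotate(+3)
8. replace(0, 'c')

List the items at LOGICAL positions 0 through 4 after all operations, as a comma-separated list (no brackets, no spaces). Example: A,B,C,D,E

Answer: c,E,D,B,C

Derivation:
After op 1 (rotate(+2)): offset=2, physical=[A,B,C,D,E], logical=[C,D,E,A,B]
After op 2 (rotate(-1)): offset=1, physical=[A,B,C,D,E], logical=[B,C,D,E,A]
After op 3 (rotate(+1)): offset=2, physical=[A,B,C,D,E], logical=[C,D,E,A,B]
After op 4 (rotate(+1)): offset=3, physical=[A,B,C,D,E], logical=[D,E,A,B,C]
After op 5 (rotate(+2)): offset=0, physical=[A,B,C,D,E], logical=[A,B,C,D,E]
After op 6 (swap(3, 0)): offset=0, physical=[D,B,C,A,E], logical=[D,B,C,A,E]
After op 7 (rotate(+3)): offset=3, physical=[D,B,C,A,E], logical=[A,E,D,B,C]
After op 8 (replace(0, 'c')): offset=3, physical=[D,B,C,c,E], logical=[c,E,D,B,C]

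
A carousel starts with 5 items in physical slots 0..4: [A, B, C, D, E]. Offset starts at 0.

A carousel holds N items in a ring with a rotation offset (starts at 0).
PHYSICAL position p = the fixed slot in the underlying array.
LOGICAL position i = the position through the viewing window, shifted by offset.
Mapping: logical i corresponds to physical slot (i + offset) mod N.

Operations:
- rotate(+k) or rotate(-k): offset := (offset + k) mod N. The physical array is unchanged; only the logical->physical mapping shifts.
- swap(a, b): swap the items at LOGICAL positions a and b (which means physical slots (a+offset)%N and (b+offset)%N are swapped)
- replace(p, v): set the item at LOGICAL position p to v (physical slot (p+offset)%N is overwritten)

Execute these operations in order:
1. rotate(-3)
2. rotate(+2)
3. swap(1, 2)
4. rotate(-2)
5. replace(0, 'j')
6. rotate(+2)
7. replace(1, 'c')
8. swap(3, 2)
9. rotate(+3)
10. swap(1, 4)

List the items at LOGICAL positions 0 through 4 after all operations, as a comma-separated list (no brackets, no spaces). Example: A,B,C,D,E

After op 1 (rotate(-3)): offset=2, physical=[A,B,C,D,E], logical=[C,D,E,A,B]
After op 2 (rotate(+2)): offset=4, physical=[A,B,C,D,E], logical=[E,A,B,C,D]
After op 3 (swap(1, 2)): offset=4, physical=[B,A,C,D,E], logical=[E,B,A,C,D]
After op 4 (rotate(-2)): offset=2, physical=[B,A,C,D,E], logical=[C,D,E,B,A]
After op 5 (replace(0, 'j')): offset=2, physical=[B,A,j,D,E], logical=[j,D,E,B,A]
After op 6 (rotate(+2)): offset=4, physical=[B,A,j,D,E], logical=[E,B,A,j,D]
After op 7 (replace(1, 'c')): offset=4, physical=[c,A,j,D,E], logical=[E,c,A,j,D]
After op 8 (swap(3, 2)): offset=4, physical=[c,j,A,D,E], logical=[E,c,j,A,D]
After op 9 (rotate(+3)): offset=2, physical=[c,j,A,D,E], logical=[A,D,E,c,j]
After op 10 (swap(1, 4)): offset=2, physical=[c,D,A,j,E], logical=[A,j,E,c,D]

Answer: A,j,E,c,D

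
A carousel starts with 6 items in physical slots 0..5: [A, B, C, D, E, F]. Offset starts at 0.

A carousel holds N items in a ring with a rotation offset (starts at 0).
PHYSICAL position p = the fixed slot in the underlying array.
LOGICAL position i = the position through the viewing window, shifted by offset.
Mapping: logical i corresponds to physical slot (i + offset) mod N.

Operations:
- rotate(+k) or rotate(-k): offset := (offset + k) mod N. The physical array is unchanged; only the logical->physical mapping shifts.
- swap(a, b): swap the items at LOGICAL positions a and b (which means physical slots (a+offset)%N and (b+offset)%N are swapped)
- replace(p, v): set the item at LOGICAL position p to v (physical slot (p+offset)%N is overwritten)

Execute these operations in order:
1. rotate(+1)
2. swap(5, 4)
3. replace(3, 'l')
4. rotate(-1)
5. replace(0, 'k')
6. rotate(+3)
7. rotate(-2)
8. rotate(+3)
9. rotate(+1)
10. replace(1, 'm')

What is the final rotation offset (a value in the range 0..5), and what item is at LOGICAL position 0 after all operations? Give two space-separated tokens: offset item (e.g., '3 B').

After op 1 (rotate(+1)): offset=1, physical=[A,B,C,D,E,F], logical=[B,C,D,E,F,A]
After op 2 (swap(5, 4)): offset=1, physical=[F,B,C,D,E,A], logical=[B,C,D,E,A,F]
After op 3 (replace(3, 'l')): offset=1, physical=[F,B,C,D,l,A], logical=[B,C,D,l,A,F]
After op 4 (rotate(-1)): offset=0, physical=[F,B,C,D,l,A], logical=[F,B,C,D,l,A]
After op 5 (replace(0, 'k')): offset=0, physical=[k,B,C,D,l,A], logical=[k,B,C,D,l,A]
After op 6 (rotate(+3)): offset=3, physical=[k,B,C,D,l,A], logical=[D,l,A,k,B,C]
After op 7 (rotate(-2)): offset=1, physical=[k,B,C,D,l,A], logical=[B,C,D,l,A,k]
After op 8 (rotate(+3)): offset=4, physical=[k,B,C,D,l,A], logical=[l,A,k,B,C,D]
After op 9 (rotate(+1)): offset=5, physical=[k,B,C,D,l,A], logical=[A,k,B,C,D,l]
After op 10 (replace(1, 'm')): offset=5, physical=[m,B,C,D,l,A], logical=[A,m,B,C,D,l]

Answer: 5 A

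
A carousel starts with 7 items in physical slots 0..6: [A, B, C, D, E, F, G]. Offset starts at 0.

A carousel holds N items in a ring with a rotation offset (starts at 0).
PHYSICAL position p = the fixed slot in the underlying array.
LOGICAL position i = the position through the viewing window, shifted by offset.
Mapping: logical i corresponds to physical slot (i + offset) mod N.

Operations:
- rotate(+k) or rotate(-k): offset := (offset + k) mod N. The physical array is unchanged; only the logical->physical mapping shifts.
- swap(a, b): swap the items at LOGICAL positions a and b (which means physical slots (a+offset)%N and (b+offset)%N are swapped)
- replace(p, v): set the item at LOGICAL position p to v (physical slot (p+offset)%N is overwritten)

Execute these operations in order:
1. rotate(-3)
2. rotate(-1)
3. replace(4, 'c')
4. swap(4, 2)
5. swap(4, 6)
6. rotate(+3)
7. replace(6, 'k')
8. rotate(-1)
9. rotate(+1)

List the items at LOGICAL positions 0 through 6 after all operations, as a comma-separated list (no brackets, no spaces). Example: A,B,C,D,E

Answer: G,C,B,F,D,E,k

Derivation:
After op 1 (rotate(-3)): offset=4, physical=[A,B,C,D,E,F,G], logical=[E,F,G,A,B,C,D]
After op 2 (rotate(-1)): offset=3, physical=[A,B,C,D,E,F,G], logical=[D,E,F,G,A,B,C]
After op 3 (replace(4, 'c')): offset=3, physical=[c,B,C,D,E,F,G], logical=[D,E,F,G,c,B,C]
After op 4 (swap(4, 2)): offset=3, physical=[F,B,C,D,E,c,G], logical=[D,E,c,G,F,B,C]
After op 5 (swap(4, 6)): offset=3, physical=[C,B,F,D,E,c,G], logical=[D,E,c,G,C,B,F]
After op 6 (rotate(+3)): offset=6, physical=[C,B,F,D,E,c,G], logical=[G,C,B,F,D,E,c]
After op 7 (replace(6, 'k')): offset=6, physical=[C,B,F,D,E,k,G], logical=[G,C,B,F,D,E,k]
After op 8 (rotate(-1)): offset=5, physical=[C,B,F,D,E,k,G], logical=[k,G,C,B,F,D,E]
After op 9 (rotate(+1)): offset=6, physical=[C,B,F,D,E,k,G], logical=[G,C,B,F,D,E,k]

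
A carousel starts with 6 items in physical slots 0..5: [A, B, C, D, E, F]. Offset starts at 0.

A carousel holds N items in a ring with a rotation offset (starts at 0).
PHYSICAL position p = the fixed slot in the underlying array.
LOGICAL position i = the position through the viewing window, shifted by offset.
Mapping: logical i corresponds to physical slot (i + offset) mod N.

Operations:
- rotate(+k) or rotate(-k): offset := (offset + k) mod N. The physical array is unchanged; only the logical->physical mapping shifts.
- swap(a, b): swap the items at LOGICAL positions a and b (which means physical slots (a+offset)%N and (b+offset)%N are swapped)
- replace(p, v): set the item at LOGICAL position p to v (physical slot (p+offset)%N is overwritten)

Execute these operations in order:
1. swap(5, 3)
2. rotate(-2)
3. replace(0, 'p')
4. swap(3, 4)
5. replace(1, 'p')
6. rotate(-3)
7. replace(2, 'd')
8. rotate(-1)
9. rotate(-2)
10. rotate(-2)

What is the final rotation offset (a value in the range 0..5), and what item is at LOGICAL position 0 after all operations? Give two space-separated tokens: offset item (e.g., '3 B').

After op 1 (swap(5, 3)): offset=0, physical=[A,B,C,F,E,D], logical=[A,B,C,F,E,D]
After op 2 (rotate(-2)): offset=4, physical=[A,B,C,F,E,D], logical=[E,D,A,B,C,F]
After op 3 (replace(0, 'p')): offset=4, physical=[A,B,C,F,p,D], logical=[p,D,A,B,C,F]
After op 4 (swap(3, 4)): offset=4, physical=[A,C,B,F,p,D], logical=[p,D,A,C,B,F]
After op 5 (replace(1, 'p')): offset=4, physical=[A,C,B,F,p,p], logical=[p,p,A,C,B,F]
After op 6 (rotate(-3)): offset=1, physical=[A,C,B,F,p,p], logical=[C,B,F,p,p,A]
After op 7 (replace(2, 'd')): offset=1, physical=[A,C,B,d,p,p], logical=[C,B,d,p,p,A]
After op 8 (rotate(-1)): offset=0, physical=[A,C,B,d,p,p], logical=[A,C,B,d,p,p]
After op 9 (rotate(-2)): offset=4, physical=[A,C,B,d,p,p], logical=[p,p,A,C,B,d]
After op 10 (rotate(-2)): offset=2, physical=[A,C,B,d,p,p], logical=[B,d,p,p,A,C]

Answer: 2 B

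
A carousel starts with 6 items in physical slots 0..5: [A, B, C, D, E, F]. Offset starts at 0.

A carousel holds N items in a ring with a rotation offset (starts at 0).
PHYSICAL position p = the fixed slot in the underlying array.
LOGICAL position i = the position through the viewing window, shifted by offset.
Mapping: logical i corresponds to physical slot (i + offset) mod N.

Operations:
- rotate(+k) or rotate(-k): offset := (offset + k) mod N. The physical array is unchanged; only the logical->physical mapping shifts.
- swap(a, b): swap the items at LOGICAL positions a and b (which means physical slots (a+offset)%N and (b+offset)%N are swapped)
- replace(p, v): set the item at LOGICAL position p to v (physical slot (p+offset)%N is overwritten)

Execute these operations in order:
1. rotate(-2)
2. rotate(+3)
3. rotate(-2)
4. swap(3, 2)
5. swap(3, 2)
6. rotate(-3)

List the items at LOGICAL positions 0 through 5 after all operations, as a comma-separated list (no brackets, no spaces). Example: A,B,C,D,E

Answer: C,D,E,F,A,B

Derivation:
After op 1 (rotate(-2)): offset=4, physical=[A,B,C,D,E,F], logical=[E,F,A,B,C,D]
After op 2 (rotate(+3)): offset=1, physical=[A,B,C,D,E,F], logical=[B,C,D,E,F,A]
After op 3 (rotate(-2)): offset=5, physical=[A,B,C,D,E,F], logical=[F,A,B,C,D,E]
After op 4 (swap(3, 2)): offset=5, physical=[A,C,B,D,E,F], logical=[F,A,C,B,D,E]
After op 5 (swap(3, 2)): offset=5, physical=[A,B,C,D,E,F], logical=[F,A,B,C,D,E]
After op 6 (rotate(-3)): offset=2, physical=[A,B,C,D,E,F], logical=[C,D,E,F,A,B]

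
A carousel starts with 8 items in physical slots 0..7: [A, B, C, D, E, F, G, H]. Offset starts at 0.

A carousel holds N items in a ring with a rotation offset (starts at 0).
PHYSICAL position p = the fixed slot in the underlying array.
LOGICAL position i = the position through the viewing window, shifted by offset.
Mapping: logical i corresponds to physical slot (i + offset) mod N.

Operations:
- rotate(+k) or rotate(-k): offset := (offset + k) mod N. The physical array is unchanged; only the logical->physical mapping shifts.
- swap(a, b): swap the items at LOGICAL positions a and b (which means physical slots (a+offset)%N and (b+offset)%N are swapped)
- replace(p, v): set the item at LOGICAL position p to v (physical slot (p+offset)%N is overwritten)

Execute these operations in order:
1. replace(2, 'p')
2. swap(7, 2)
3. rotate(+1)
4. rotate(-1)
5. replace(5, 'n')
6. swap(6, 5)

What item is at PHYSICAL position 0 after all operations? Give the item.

Answer: A

Derivation:
After op 1 (replace(2, 'p')): offset=0, physical=[A,B,p,D,E,F,G,H], logical=[A,B,p,D,E,F,G,H]
After op 2 (swap(7, 2)): offset=0, physical=[A,B,H,D,E,F,G,p], logical=[A,B,H,D,E,F,G,p]
After op 3 (rotate(+1)): offset=1, physical=[A,B,H,D,E,F,G,p], logical=[B,H,D,E,F,G,p,A]
After op 4 (rotate(-1)): offset=0, physical=[A,B,H,D,E,F,G,p], logical=[A,B,H,D,E,F,G,p]
After op 5 (replace(5, 'n')): offset=0, physical=[A,B,H,D,E,n,G,p], logical=[A,B,H,D,E,n,G,p]
After op 6 (swap(6, 5)): offset=0, physical=[A,B,H,D,E,G,n,p], logical=[A,B,H,D,E,G,n,p]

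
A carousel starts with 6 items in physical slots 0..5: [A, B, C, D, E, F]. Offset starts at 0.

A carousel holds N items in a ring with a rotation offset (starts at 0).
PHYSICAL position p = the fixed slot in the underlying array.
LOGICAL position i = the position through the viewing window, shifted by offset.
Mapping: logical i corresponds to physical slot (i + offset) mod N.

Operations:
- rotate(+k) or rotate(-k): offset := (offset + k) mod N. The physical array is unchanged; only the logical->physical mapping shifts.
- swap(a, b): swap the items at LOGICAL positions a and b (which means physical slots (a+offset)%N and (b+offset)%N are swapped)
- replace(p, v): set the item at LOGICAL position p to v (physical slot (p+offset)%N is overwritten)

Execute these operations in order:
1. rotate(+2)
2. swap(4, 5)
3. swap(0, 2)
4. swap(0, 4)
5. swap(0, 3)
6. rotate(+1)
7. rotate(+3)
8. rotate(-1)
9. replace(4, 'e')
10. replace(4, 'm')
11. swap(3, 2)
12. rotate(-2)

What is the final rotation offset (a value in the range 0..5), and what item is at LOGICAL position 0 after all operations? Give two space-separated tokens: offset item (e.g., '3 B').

Answer: 3 m

Derivation:
After op 1 (rotate(+2)): offset=2, physical=[A,B,C,D,E,F], logical=[C,D,E,F,A,B]
After op 2 (swap(4, 5)): offset=2, physical=[B,A,C,D,E,F], logical=[C,D,E,F,B,A]
After op 3 (swap(0, 2)): offset=2, physical=[B,A,E,D,C,F], logical=[E,D,C,F,B,A]
After op 4 (swap(0, 4)): offset=2, physical=[E,A,B,D,C,F], logical=[B,D,C,F,E,A]
After op 5 (swap(0, 3)): offset=2, physical=[E,A,F,D,C,B], logical=[F,D,C,B,E,A]
After op 6 (rotate(+1)): offset=3, physical=[E,A,F,D,C,B], logical=[D,C,B,E,A,F]
After op 7 (rotate(+3)): offset=0, physical=[E,A,F,D,C,B], logical=[E,A,F,D,C,B]
After op 8 (rotate(-1)): offset=5, physical=[E,A,F,D,C,B], logical=[B,E,A,F,D,C]
After op 9 (replace(4, 'e')): offset=5, physical=[E,A,F,e,C,B], logical=[B,E,A,F,e,C]
After op 10 (replace(4, 'm')): offset=5, physical=[E,A,F,m,C,B], logical=[B,E,A,F,m,C]
After op 11 (swap(3, 2)): offset=5, physical=[E,F,A,m,C,B], logical=[B,E,F,A,m,C]
After op 12 (rotate(-2)): offset=3, physical=[E,F,A,m,C,B], logical=[m,C,B,E,F,A]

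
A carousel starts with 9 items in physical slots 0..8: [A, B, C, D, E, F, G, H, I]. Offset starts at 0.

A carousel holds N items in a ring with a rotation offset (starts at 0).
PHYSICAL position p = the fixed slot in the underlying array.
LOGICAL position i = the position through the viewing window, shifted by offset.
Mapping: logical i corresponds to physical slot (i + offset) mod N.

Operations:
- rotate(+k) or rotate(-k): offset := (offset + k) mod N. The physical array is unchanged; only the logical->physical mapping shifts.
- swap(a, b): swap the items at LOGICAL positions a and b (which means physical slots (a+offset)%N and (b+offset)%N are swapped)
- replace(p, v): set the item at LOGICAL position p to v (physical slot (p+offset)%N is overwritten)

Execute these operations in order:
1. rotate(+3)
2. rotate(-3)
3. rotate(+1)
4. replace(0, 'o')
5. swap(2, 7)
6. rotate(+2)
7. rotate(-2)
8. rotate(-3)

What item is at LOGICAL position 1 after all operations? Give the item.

Answer: D

Derivation:
After op 1 (rotate(+3)): offset=3, physical=[A,B,C,D,E,F,G,H,I], logical=[D,E,F,G,H,I,A,B,C]
After op 2 (rotate(-3)): offset=0, physical=[A,B,C,D,E,F,G,H,I], logical=[A,B,C,D,E,F,G,H,I]
After op 3 (rotate(+1)): offset=1, physical=[A,B,C,D,E,F,G,H,I], logical=[B,C,D,E,F,G,H,I,A]
After op 4 (replace(0, 'o')): offset=1, physical=[A,o,C,D,E,F,G,H,I], logical=[o,C,D,E,F,G,H,I,A]
After op 5 (swap(2, 7)): offset=1, physical=[A,o,C,I,E,F,G,H,D], logical=[o,C,I,E,F,G,H,D,A]
After op 6 (rotate(+2)): offset=3, physical=[A,o,C,I,E,F,G,H,D], logical=[I,E,F,G,H,D,A,o,C]
After op 7 (rotate(-2)): offset=1, physical=[A,o,C,I,E,F,G,H,D], logical=[o,C,I,E,F,G,H,D,A]
After op 8 (rotate(-3)): offset=7, physical=[A,o,C,I,E,F,G,H,D], logical=[H,D,A,o,C,I,E,F,G]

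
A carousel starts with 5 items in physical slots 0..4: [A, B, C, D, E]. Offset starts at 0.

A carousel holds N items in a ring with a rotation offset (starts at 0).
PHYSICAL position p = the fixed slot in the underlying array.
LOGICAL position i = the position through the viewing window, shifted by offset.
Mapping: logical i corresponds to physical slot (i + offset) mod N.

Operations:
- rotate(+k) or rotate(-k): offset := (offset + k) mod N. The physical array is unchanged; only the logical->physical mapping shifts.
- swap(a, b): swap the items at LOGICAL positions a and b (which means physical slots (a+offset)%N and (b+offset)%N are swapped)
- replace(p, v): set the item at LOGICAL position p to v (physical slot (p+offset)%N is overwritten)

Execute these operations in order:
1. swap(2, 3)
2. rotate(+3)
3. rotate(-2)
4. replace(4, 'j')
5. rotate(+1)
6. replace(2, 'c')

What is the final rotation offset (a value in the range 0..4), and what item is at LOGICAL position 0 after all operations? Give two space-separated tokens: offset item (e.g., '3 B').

After op 1 (swap(2, 3)): offset=0, physical=[A,B,D,C,E], logical=[A,B,D,C,E]
After op 2 (rotate(+3)): offset=3, physical=[A,B,D,C,E], logical=[C,E,A,B,D]
After op 3 (rotate(-2)): offset=1, physical=[A,B,D,C,E], logical=[B,D,C,E,A]
After op 4 (replace(4, 'j')): offset=1, physical=[j,B,D,C,E], logical=[B,D,C,E,j]
After op 5 (rotate(+1)): offset=2, physical=[j,B,D,C,E], logical=[D,C,E,j,B]
After op 6 (replace(2, 'c')): offset=2, physical=[j,B,D,C,c], logical=[D,C,c,j,B]

Answer: 2 D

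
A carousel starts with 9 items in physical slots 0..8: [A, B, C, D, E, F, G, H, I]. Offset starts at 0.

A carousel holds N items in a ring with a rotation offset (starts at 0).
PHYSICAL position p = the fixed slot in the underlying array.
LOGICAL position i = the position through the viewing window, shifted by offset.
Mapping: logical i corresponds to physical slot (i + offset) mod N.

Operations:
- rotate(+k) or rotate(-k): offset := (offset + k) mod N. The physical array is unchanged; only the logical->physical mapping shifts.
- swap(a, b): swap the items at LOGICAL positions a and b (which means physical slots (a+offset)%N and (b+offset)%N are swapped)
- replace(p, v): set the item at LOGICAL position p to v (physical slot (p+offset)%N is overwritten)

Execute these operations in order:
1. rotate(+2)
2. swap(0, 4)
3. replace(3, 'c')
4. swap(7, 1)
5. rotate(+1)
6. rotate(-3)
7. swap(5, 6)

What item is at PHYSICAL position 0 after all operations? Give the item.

After op 1 (rotate(+2)): offset=2, physical=[A,B,C,D,E,F,G,H,I], logical=[C,D,E,F,G,H,I,A,B]
After op 2 (swap(0, 4)): offset=2, physical=[A,B,G,D,E,F,C,H,I], logical=[G,D,E,F,C,H,I,A,B]
After op 3 (replace(3, 'c')): offset=2, physical=[A,B,G,D,E,c,C,H,I], logical=[G,D,E,c,C,H,I,A,B]
After op 4 (swap(7, 1)): offset=2, physical=[D,B,G,A,E,c,C,H,I], logical=[G,A,E,c,C,H,I,D,B]
After op 5 (rotate(+1)): offset=3, physical=[D,B,G,A,E,c,C,H,I], logical=[A,E,c,C,H,I,D,B,G]
After op 6 (rotate(-3)): offset=0, physical=[D,B,G,A,E,c,C,H,I], logical=[D,B,G,A,E,c,C,H,I]
After op 7 (swap(5, 6)): offset=0, physical=[D,B,G,A,E,C,c,H,I], logical=[D,B,G,A,E,C,c,H,I]

Answer: D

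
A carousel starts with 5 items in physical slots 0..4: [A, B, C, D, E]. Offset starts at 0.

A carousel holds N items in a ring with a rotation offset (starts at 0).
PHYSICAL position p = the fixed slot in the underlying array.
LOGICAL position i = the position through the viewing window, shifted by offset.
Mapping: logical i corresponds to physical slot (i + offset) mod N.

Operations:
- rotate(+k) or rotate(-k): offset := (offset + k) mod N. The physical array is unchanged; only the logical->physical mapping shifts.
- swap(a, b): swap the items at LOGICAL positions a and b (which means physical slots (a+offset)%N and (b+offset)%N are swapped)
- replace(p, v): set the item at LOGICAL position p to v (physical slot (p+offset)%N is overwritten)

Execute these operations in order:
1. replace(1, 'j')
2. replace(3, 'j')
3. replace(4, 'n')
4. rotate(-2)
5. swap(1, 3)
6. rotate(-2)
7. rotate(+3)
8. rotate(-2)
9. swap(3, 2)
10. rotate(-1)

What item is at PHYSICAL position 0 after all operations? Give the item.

Answer: j

Derivation:
After op 1 (replace(1, 'j')): offset=0, physical=[A,j,C,D,E], logical=[A,j,C,D,E]
After op 2 (replace(3, 'j')): offset=0, physical=[A,j,C,j,E], logical=[A,j,C,j,E]
After op 3 (replace(4, 'n')): offset=0, physical=[A,j,C,j,n], logical=[A,j,C,j,n]
After op 4 (rotate(-2)): offset=3, physical=[A,j,C,j,n], logical=[j,n,A,j,C]
After op 5 (swap(1, 3)): offset=3, physical=[A,n,C,j,j], logical=[j,j,A,n,C]
After op 6 (rotate(-2)): offset=1, physical=[A,n,C,j,j], logical=[n,C,j,j,A]
After op 7 (rotate(+3)): offset=4, physical=[A,n,C,j,j], logical=[j,A,n,C,j]
After op 8 (rotate(-2)): offset=2, physical=[A,n,C,j,j], logical=[C,j,j,A,n]
After op 9 (swap(3, 2)): offset=2, physical=[j,n,C,j,A], logical=[C,j,A,j,n]
After op 10 (rotate(-1)): offset=1, physical=[j,n,C,j,A], logical=[n,C,j,A,j]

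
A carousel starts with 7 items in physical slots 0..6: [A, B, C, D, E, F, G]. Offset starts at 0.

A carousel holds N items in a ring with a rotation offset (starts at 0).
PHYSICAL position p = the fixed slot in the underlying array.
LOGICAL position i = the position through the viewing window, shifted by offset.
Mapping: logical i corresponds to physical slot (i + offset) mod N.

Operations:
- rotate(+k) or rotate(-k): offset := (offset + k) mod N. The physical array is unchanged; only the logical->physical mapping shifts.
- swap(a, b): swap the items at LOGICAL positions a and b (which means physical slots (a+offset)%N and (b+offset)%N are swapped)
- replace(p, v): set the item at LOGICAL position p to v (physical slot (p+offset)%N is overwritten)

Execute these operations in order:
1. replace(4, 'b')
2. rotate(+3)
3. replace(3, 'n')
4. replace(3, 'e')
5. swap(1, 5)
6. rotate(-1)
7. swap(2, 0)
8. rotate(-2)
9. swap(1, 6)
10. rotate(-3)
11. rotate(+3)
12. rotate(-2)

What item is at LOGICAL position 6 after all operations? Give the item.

Answer: C

Derivation:
After op 1 (replace(4, 'b')): offset=0, physical=[A,B,C,D,b,F,G], logical=[A,B,C,D,b,F,G]
After op 2 (rotate(+3)): offset=3, physical=[A,B,C,D,b,F,G], logical=[D,b,F,G,A,B,C]
After op 3 (replace(3, 'n')): offset=3, physical=[A,B,C,D,b,F,n], logical=[D,b,F,n,A,B,C]
After op 4 (replace(3, 'e')): offset=3, physical=[A,B,C,D,b,F,e], logical=[D,b,F,e,A,B,C]
After op 5 (swap(1, 5)): offset=3, physical=[A,b,C,D,B,F,e], logical=[D,B,F,e,A,b,C]
After op 6 (rotate(-1)): offset=2, physical=[A,b,C,D,B,F,e], logical=[C,D,B,F,e,A,b]
After op 7 (swap(2, 0)): offset=2, physical=[A,b,B,D,C,F,e], logical=[B,D,C,F,e,A,b]
After op 8 (rotate(-2)): offset=0, physical=[A,b,B,D,C,F,e], logical=[A,b,B,D,C,F,e]
After op 9 (swap(1, 6)): offset=0, physical=[A,e,B,D,C,F,b], logical=[A,e,B,D,C,F,b]
After op 10 (rotate(-3)): offset=4, physical=[A,e,B,D,C,F,b], logical=[C,F,b,A,e,B,D]
After op 11 (rotate(+3)): offset=0, physical=[A,e,B,D,C,F,b], logical=[A,e,B,D,C,F,b]
After op 12 (rotate(-2)): offset=5, physical=[A,e,B,D,C,F,b], logical=[F,b,A,e,B,D,C]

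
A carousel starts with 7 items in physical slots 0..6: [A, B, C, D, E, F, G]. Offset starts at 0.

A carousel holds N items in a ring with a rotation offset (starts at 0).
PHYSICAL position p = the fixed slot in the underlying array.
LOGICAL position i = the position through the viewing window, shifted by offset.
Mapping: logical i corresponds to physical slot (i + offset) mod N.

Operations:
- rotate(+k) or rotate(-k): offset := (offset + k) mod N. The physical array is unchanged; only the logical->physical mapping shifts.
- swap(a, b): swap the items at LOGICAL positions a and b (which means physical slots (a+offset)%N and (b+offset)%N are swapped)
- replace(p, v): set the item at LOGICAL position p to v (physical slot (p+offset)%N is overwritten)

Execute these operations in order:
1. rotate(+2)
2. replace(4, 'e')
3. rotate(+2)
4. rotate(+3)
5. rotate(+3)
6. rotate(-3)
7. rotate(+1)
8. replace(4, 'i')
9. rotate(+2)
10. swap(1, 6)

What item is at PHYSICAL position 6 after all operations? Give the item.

Answer: e

Derivation:
After op 1 (rotate(+2)): offset=2, physical=[A,B,C,D,E,F,G], logical=[C,D,E,F,G,A,B]
After op 2 (replace(4, 'e')): offset=2, physical=[A,B,C,D,E,F,e], logical=[C,D,E,F,e,A,B]
After op 3 (rotate(+2)): offset=4, physical=[A,B,C,D,E,F,e], logical=[E,F,e,A,B,C,D]
After op 4 (rotate(+3)): offset=0, physical=[A,B,C,D,E,F,e], logical=[A,B,C,D,E,F,e]
After op 5 (rotate(+3)): offset=3, physical=[A,B,C,D,E,F,e], logical=[D,E,F,e,A,B,C]
After op 6 (rotate(-3)): offset=0, physical=[A,B,C,D,E,F,e], logical=[A,B,C,D,E,F,e]
After op 7 (rotate(+1)): offset=1, physical=[A,B,C,D,E,F,e], logical=[B,C,D,E,F,e,A]
After op 8 (replace(4, 'i')): offset=1, physical=[A,B,C,D,E,i,e], logical=[B,C,D,E,i,e,A]
After op 9 (rotate(+2)): offset=3, physical=[A,B,C,D,E,i,e], logical=[D,E,i,e,A,B,C]
After op 10 (swap(1, 6)): offset=3, physical=[A,B,E,D,C,i,e], logical=[D,C,i,e,A,B,E]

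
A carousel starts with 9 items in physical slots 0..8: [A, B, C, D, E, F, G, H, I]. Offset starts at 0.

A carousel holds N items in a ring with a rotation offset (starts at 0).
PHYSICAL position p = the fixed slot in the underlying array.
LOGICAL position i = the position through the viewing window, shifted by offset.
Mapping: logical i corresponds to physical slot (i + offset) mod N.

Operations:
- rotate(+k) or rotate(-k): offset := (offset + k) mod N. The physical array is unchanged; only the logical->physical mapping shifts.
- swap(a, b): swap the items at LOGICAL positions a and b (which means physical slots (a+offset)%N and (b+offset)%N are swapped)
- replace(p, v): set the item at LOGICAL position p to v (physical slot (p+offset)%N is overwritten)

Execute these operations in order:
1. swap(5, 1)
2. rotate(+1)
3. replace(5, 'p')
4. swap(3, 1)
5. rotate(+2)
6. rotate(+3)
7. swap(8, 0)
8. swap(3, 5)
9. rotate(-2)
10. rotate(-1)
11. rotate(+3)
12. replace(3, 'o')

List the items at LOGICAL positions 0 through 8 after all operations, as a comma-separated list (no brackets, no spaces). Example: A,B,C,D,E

After op 1 (swap(5, 1)): offset=0, physical=[A,F,C,D,E,B,G,H,I], logical=[A,F,C,D,E,B,G,H,I]
After op 2 (rotate(+1)): offset=1, physical=[A,F,C,D,E,B,G,H,I], logical=[F,C,D,E,B,G,H,I,A]
After op 3 (replace(5, 'p')): offset=1, physical=[A,F,C,D,E,B,p,H,I], logical=[F,C,D,E,B,p,H,I,A]
After op 4 (swap(3, 1)): offset=1, physical=[A,F,E,D,C,B,p,H,I], logical=[F,E,D,C,B,p,H,I,A]
After op 5 (rotate(+2)): offset=3, physical=[A,F,E,D,C,B,p,H,I], logical=[D,C,B,p,H,I,A,F,E]
After op 6 (rotate(+3)): offset=6, physical=[A,F,E,D,C,B,p,H,I], logical=[p,H,I,A,F,E,D,C,B]
After op 7 (swap(8, 0)): offset=6, physical=[A,F,E,D,C,p,B,H,I], logical=[B,H,I,A,F,E,D,C,p]
After op 8 (swap(3, 5)): offset=6, physical=[E,F,A,D,C,p,B,H,I], logical=[B,H,I,E,F,A,D,C,p]
After op 9 (rotate(-2)): offset=4, physical=[E,F,A,D,C,p,B,H,I], logical=[C,p,B,H,I,E,F,A,D]
After op 10 (rotate(-1)): offset=3, physical=[E,F,A,D,C,p,B,H,I], logical=[D,C,p,B,H,I,E,F,A]
After op 11 (rotate(+3)): offset=6, physical=[E,F,A,D,C,p,B,H,I], logical=[B,H,I,E,F,A,D,C,p]
After op 12 (replace(3, 'o')): offset=6, physical=[o,F,A,D,C,p,B,H,I], logical=[B,H,I,o,F,A,D,C,p]

Answer: B,H,I,o,F,A,D,C,p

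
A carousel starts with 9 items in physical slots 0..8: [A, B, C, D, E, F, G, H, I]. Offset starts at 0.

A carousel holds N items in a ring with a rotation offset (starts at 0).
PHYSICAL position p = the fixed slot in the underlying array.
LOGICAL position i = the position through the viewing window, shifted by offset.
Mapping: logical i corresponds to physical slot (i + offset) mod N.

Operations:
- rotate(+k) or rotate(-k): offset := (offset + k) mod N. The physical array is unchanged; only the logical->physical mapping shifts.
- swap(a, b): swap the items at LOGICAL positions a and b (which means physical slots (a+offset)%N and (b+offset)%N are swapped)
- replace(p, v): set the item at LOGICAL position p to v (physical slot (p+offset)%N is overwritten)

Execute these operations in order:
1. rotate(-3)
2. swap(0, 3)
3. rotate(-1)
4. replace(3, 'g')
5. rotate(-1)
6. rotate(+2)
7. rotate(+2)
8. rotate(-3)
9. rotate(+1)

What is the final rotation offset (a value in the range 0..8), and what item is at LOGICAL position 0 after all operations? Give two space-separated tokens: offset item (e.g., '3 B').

After op 1 (rotate(-3)): offset=6, physical=[A,B,C,D,E,F,G,H,I], logical=[G,H,I,A,B,C,D,E,F]
After op 2 (swap(0, 3)): offset=6, physical=[G,B,C,D,E,F,A,H,I], logical=[A,H,I,G,B,C,D,E,F]
After op 3 (rotate(-1)): offset=5, physical=[G,B,C,D,E,F,A,H,I], logical=[F,A,H,I,G,B,C,D,E]
After op 4 (replace(3, 'g')): offset=5, physical=[G,B,C,D,E,F,A,H,g], logical=[F,A,H,g,G,B,C,D,E]
After op 5 (rotate(-1)): offset=4, physical=[G,B,C,D,E,F,A,H,g], logical=[E,F,A,H,g,G,B,C,D]
After op 6 (rotate(+2)): offset=6, physical=[G,B,C,D,E,F,A,H,g], logical=[A,H,g,G,B,C,D,E,F]
After op 7 (rotate(+2)): offset=8, physical=[G,B,C,D,E,F,A,H,g], logical=[g,G,B,C,D,E,F,A,H]
After op 8 (rotate(-3)): offset=5, physical=[G,B,C,D,E,F,A,H,g], logical=[F,A,H,g,G,B,C,D,E]
After op 9 (rotate(+1)): offset=6, physical=[G,B,C,D,E,F,A,H,g], logical=[A,H,g,G,B,C,D,E,F]

Answer: 6 A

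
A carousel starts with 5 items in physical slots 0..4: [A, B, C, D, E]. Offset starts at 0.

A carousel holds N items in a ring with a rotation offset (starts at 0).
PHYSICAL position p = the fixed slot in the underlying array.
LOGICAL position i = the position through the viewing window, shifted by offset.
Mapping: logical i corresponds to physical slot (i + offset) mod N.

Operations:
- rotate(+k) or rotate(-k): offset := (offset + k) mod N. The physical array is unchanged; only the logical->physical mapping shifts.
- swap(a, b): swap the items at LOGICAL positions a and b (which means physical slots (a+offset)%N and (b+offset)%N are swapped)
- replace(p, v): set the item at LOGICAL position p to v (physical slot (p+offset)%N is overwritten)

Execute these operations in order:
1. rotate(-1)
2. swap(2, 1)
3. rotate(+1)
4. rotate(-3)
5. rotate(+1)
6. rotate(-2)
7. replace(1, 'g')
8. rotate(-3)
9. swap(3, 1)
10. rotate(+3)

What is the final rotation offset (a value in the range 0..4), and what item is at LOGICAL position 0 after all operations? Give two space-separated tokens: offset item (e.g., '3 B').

Answer: 1 E

Derivation:
After op 1 (rotate(-1)): offset=4, physical=[A,B,C,D,E], logical=[E,A,B,C,D]
After op 2 (swap(2, 1)): offset=4, physical=[B,A,C,D,E], logical=[E,B,A,C,D]
After op 3 (rotate(+1)): offset=0, physical=[B,A,C,D,E], logical=[B,A,C,D,E]
After op 4 (rotate(-3)): offset=2, physical=[B,A,C,D,E], logical=[C,D,E,B,A]
After op 5 (rotate(+1)): offset=3, physical=[B,A,C,D,E], logical=[D,E,B,A,C]
After op 6 (rotate(-2)): offset=1, physical=[B,A,C,D,E], logical=[A,C,D,E,B]
After op 7 (replace(1, 'g')): offset=1, physical=[B,A,g,D,E], logical=[A,g,D,E,B]
After op 8 (rotate(-3)): offset=3, physical=[B,A,g,D,E], logical=[D,E,B,A,g]
After op 9 (swap(3, 1)): offset=3, physical=[B,E,g,D,A], logical=[D,A,B,E,g]
After op 10 (rotate(+3)): offset=1, physical=[B,E,g,D,A], logical=[E,g,D,A,B]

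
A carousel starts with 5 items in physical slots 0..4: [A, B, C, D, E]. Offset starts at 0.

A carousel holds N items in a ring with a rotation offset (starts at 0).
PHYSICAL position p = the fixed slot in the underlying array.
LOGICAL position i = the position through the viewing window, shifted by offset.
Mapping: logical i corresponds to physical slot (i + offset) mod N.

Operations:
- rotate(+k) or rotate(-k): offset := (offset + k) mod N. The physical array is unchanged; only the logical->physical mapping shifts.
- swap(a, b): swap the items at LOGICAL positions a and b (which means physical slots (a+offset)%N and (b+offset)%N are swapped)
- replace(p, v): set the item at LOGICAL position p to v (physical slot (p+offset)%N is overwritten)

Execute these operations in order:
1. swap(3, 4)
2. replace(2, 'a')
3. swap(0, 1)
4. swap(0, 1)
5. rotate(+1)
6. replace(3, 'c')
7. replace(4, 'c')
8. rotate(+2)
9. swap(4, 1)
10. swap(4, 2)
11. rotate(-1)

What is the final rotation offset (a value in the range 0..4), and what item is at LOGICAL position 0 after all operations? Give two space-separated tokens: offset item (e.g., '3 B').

Answer: 2 c

Derivation:
After op 1 (swap(3, 4)): offset=0, physical=[A,B,C,E,D], logical=[A,B,C,E,D]
After op 2 (replace(2, 'a')): offset=0, physical=[A,B,a,E,D], logical=[A,B,a,E,D]
After op 3 (swap(0, 1)): offset=0, physical=[B,A,a,E,D], logical=[B,A,a,E,D]
After op 4 (swap(0, 1)): offset=0, physical=[A,B,a,E,D], logical=[A,B,a,E,D]
After op 5 (rotate(+1)): offset=1, physical=[A,B,a,E,D], logical=[B,a,E,D,A]
After op 6 (replace(3, 'c')): offset=1, physical=[A,B,a,E,c], logical=[B,a,E,c,A]
After op 7 (replace(4, 'c')): offset=1, physical=[c,B,a,E,c], logical=[B,a,E,c,c]
After op 8 (rotate(+2)): offset=3, physical=[c,B,a,E,c], logical=[E,c,c,B,a]
After op 9 (swap(4, 1)): offset=3, physical=[c,B,c,E,a], logical=[E,a,c,B,c]
After op 10 (swap(4, 2)): offset=3, physical=[c,B,c,E,a], logical=[E,a,c,B,c]
After op 11 (rotate(-1)): offset=2, physical=[c,B,c,E,a], logical=[c,E,a,c,B]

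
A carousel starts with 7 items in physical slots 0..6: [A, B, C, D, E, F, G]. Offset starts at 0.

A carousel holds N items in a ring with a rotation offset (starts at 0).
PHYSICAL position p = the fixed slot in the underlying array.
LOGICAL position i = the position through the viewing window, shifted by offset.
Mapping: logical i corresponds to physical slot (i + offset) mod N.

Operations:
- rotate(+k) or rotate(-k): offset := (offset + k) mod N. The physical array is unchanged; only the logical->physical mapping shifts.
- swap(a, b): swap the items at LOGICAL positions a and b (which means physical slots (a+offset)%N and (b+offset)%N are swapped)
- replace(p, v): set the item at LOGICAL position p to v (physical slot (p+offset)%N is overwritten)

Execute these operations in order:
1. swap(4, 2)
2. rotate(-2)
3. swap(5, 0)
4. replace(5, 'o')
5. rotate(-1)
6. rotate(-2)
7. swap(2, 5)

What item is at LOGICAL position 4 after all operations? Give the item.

Answer: G

Derivation:
After op 1 (swap(4, 2)): offset=0, physical=[A,B,E,D,C,F,G], logical=[A,B,E,D,C,F,G]
After op 2 (rotate(-2)): offset=5, physical=[A,B,E,D,C,F,G], logical=[F,G,A,B,E,D,C]
After op 3 (swap(5, 0)): offset=5, physical=[A,B,E,F,C,D,G], logical=[D,G,A,B,E,F,C]
After op 4 (replace(5, 'o')): offset=5, physical=[A,B,E,o,C,D,G], logical=[D,G,A,B,E,o,C]
After op 5 (rotate(-1)): offset=4, physical=[A,B,E,o,C,D,G], logical=[C,D,G,A,B,E,o]
After op 6 (rotate(-2)): offset=2, physical=[A,B,E,o,C,D,G], logical=[E,o,C,D,G,A,B]
After op 7 (swap(2, 5)): offset=2, physical=[C,B,E,o,A,D,G], logical=[E,o,A,D,G,C,B]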